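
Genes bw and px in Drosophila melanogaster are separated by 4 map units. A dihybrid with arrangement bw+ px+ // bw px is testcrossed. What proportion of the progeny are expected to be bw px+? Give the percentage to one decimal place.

A map distance of 4 map units corresponds to a recombination frequency of 0.040.
The F1 is bw+ px+ / bw px, so bw px+ is a recombinant gamete class with expected frequency r/2 = 0.040/2 = 0.0200.
That is 0.0200 = 2.0% of the progeny.

2.0%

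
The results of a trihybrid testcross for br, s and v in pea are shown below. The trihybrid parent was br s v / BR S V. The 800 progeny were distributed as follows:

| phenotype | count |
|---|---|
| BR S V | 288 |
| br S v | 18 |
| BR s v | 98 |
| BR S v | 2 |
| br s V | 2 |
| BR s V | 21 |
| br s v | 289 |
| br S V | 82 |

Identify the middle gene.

v

The two rarest classes, br s V and BR S v, are the double crossovers. Comparing them with the parentals, only the v allele has switched, so v is the middle locus and the order is s – v – br.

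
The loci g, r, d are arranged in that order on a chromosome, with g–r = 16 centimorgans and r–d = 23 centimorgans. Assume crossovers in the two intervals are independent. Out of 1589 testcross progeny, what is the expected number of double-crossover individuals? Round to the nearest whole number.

Map distances give recombination frequencies of 0.160 and 0.230 for the two intervals.
With no interference, expected double-crossover frequency = 0.160 × 0.230 = 0.03680.
Expected number = 0.03680 × 1589 = 58.48 ≈ 58.

58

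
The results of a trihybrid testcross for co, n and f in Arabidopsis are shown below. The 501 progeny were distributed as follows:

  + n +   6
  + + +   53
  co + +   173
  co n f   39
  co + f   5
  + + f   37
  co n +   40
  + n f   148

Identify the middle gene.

f

The two most frequent reciprocal classes, co + + and + n f, are the parental types, so the F1 was co + + / + n f.
The two rarest classes, co + f and + n +, are the double crossovers. Comparing them with the parentals, only the f allele has switched, so f is the middle locus and the order is co – f – n.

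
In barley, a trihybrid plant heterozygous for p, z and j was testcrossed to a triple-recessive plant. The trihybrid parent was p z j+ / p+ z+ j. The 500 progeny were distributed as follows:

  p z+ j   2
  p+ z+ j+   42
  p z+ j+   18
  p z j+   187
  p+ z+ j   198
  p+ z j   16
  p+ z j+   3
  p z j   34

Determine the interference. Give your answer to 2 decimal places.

0.21

The two rarest classes, p+ z j+ and p z+ j, are the double crossovers. Comparing them with the parentals, only the p allele has switched, so p is the middle locus and the order is z – p – j.
z–p: (34 + 5)/500 = 0.0780; p–j: (76 + 5)/500 = 0.1620.
Expected DCO frequency = 0.0780 × 0.1620 ≈ 0.01264; observed = 5/500 ≈ 0.01000.
Coefficient of coincidence = 0.01000/0.01264 ≈ 0.79; interference = 1 − 0.79 = 0.21.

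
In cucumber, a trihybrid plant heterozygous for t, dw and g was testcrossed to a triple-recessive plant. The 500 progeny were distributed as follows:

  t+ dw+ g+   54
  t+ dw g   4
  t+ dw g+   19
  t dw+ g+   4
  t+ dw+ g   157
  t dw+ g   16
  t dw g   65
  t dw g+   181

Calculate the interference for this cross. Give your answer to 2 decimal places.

The two most frequent reciprocal classes, t dw g+ and t+ dw+ g, are the parental types, so the F1 was t dw g+ / t+ dw+ g.
The two rarest classes, t dw+ g+ and t+ dw g, are the double crossovers. Comparing them with the parentals, only the dw allele has switched, so dw is the middle locus and the order is g – dw – t.
g–dw: (119 + 8)/500 = 0.2540; dw–t: (35 + 8)/500 = 0.0860.
Expected DCO frequency = 0.2540 × 0.0860 ≈ 0.02184; observed = 8/500 ≈ 0.01600.
Coefficient of coincidence = 0.01600/0.02184 ≈ 0.73; interference = 1 − 0.73 = 0.27.

0.27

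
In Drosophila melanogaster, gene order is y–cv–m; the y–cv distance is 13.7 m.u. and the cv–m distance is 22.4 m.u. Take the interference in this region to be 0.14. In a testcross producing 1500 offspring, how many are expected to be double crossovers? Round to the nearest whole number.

Map distances give recombination frequencies of 0.137 and 0.224 for the two intervals.
With interference 0.14 (so coincidence = 0.86), expected double-crossover frequency = 0.137 × 0.224 × 0.86 = 0.02639.
Expected number = 0.02639 × 1500 = 39.59 ≈ 40.

40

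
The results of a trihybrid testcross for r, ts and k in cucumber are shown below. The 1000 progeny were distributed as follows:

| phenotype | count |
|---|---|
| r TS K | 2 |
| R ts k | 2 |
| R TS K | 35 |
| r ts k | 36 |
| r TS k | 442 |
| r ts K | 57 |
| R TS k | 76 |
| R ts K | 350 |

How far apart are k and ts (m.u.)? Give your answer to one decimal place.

7.5 m.u.

The two most frequent reciprocal classes, r TS k and R ts K, are the parental types, so the F1 was r TS k / R ts K.
The two rarest classes, r TS K and R ts k, are the double crossovers. Comparing them with the parentals, only the k allele has switched, so k is the middle locus and the order is ts – k – r.
Crossovers in the ts–k interval produce the single-crossover classes r ts k and R TS K (36 + 35 = 71) plus the double crossovers (4).
RF(ts–k) = (71 + 4) / 1000 = 75/1000 = 0.0750 → 7.5 m.u.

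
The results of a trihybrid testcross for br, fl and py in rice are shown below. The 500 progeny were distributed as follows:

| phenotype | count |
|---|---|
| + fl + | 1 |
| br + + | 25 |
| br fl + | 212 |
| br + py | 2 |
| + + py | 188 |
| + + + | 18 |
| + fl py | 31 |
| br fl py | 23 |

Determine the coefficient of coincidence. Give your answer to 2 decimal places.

0.58

The two most frequent reciprocal classes, br fl + and + + py, are the parental types, so the F1 was br fl + / + + py.
The two rarest classes, + fl + and br + py, are the double crossovers. Comparing them with the parentals, only the br allele has switched, so br is the middle locus and the order is fl – br – py.
fl–br: (56 + 3)/500 = 0.1180; br–py: (41 + 3)/500 = 0.0880.
Expected DCO frequency = 0.1180 × 0.0880 ≈ 0.01038; observed = 3/500 ≈ 0.00600.
Coefficient of coincidence = 0.00600/0.01038 ≈ 0.58.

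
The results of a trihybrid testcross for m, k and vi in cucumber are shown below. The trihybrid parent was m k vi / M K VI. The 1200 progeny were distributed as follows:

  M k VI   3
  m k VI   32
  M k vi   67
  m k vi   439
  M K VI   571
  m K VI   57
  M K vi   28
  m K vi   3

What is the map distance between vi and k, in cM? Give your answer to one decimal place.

The two rarest classes, m K vi and M k VI, are the double crossovers. Comparing them with the parentals, only the k allele has switched, so k is the middle locus and the order is vi – k – m.
Crossovers in the vi–k interval produce the single-crossover classes m k VI and M K vi (32 + 28 = 60) plus the double crossovers (6).
RF(vi–k) = (60 + 6) / 1200 = 66/1200 = 0.0550 → 5.5 cM.

5.5 cM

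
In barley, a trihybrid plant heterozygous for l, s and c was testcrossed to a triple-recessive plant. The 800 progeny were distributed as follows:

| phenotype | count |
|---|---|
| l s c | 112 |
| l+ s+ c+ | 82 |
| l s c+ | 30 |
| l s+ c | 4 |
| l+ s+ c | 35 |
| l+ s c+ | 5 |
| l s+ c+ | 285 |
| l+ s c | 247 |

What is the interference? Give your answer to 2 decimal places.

0.52

The two most frequent reciprocal classes, l+ s c and l s+ c+, are the parental types, so the F1 was l+ s c / l s+ c+.
The two rarest classes, l+ s c+ and l s+ c, are the double crossovers. Comparing them with the parentals, only the c allele has switched, so c is the middle locus and the order is s – c – l.
s–c: (65 + 9)/800 = 0.0925; c–l: (194 + 9)/800 = 0.2537.
Expected DCO frequency = 0.0925 × 0.2537 ≈ 0.02347; observed = 9/800 ≈ 0.01125.
Coefficient of coincidence = 0.01125/0.02347 ≈ 0.48; interference = 1 − 0.48 = 0.52.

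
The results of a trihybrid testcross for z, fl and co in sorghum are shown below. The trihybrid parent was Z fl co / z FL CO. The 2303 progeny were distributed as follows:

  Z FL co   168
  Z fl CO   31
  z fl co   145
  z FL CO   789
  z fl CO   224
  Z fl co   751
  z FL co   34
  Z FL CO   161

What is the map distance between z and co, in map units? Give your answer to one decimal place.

16.1 map units

The two rarest classes, Z fl CO and z FL co, are the double crossovers. Comparing them with the parentals, only the co allele has switched, so co is the middle locus and the order is z – co – fl.
Crossovers in the z–co interval produce the single-crossover classes z fl co and Z FL CO (145 + 161 = 306) plus the double crossovers (65).
RF(z–co) = (306 + 65) / 2303 = 371/2303 = 0.1611 → 16.1 map units.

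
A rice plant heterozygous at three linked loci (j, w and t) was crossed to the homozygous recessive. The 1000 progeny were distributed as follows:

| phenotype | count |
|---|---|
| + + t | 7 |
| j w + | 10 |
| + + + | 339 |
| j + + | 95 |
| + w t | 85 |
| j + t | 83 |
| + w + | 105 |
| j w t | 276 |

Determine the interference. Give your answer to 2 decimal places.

0.58

The two most frequent reciprocal classes, + + + and j w t, are the parental types, so the F1 was + + + / j w t.
The two rarest classes, + + t and j w +, are the double crossovers. Comparing them with the parentals, only the t allele has switched, so t is the middle locus and the order is w – t – j.
w–t: (188 + 17)/1000 = 0.2050; t–j: (180 + 17)/1000 = 0.1970.
Expected DCO frequency = 0.2050 × 0.1970 ≈ 0.04038; observed = 17/1000 ≈ 0.01700.
Coefficient of coincidence = 0.01700/0.04038 ≈ 0.42; interference = 1 − 0.42 = 0.58.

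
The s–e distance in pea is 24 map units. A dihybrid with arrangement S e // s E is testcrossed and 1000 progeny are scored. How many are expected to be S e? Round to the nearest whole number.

380

A map distance of 24 map units corresponds to a recombination frequency of 0.240.
The F1 is S e / s E, so S e is a parental gamete class with expected frequency (1 − r)/2 = 0.760/2 = 0.3800.
Expected number = 0.3800 × 1000 = 380.00 ≈ 380.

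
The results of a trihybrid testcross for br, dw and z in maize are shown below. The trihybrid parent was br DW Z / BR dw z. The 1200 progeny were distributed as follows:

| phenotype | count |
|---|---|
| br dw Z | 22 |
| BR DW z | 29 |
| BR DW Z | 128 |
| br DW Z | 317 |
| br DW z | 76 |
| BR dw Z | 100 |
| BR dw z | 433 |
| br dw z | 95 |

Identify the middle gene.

dw

The two rarest classes, br dw Z and BR DW z, are the double crossovers. Comparing them with the parentals, only the dw allele has switched, so dw is the middle locus and the order is br – dw – z.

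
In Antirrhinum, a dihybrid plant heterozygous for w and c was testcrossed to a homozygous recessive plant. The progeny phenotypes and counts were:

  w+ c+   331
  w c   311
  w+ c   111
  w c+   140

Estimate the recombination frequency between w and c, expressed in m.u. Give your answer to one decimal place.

The two most frequent classes, w+ c+ (331) and w c (311), are the parental types, so the F1 was w+ c+ / w c.
The recombinant classes are w+ c and w c+: 111 + 140 = 251.
Recombination frequency = 251/893 = 0.2811 ≈ 28.1%, i.e. 28.1 m.u.

28.1 m.u.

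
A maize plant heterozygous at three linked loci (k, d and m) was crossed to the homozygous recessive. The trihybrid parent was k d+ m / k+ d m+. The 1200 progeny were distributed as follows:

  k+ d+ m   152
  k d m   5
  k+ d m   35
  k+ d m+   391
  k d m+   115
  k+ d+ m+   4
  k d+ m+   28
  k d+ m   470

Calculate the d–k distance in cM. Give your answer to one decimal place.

The two rarest classes, k d m and k+ d+ m+, are the double crossovers. Comparing them with the parentals, only the d allele has switched, so d is the middle locus and the order is m – d – k.
Crossovers in the d–k interval produce the single-crossover classes k+ d+ m and k d m+ (152 + 115 = 267) plus the double crossovers (9).
RF(d–k) = (267 + 9) / 1200 = 276/1200 = 0.2300 → 23.0 cM.

23.0 cM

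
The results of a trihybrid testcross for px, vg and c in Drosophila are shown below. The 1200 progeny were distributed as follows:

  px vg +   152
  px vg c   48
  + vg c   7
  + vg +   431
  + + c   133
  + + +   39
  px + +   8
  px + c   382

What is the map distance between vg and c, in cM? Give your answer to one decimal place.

8.5 cM

The two most frequent reciprocal classes, + vg + and px + c, are the parental types, so the F1 was + vg + / px + c.
The two rarest classes, + vg c and px + +, are the double crossovers. Comparing them with the parentals, only the c allele has switched, so c is the middle locus and the order is vg – c – px.
Crossovers in the vg–c interval produce the single-crossover classes + + + and px vg c (39 + 48 = 87) plus the double crossovers (15).
RF(vg–c) = (87 + 15) / 1200 = 102/1200 = 0.0850 → 8.5 cM.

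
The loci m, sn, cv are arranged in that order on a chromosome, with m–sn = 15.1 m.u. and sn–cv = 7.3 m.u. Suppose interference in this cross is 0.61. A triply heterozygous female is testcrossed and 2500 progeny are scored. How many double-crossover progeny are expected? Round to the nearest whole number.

Map distances give recombination frequencies of 0.151 and 0.073 for the two intervals.
With interference 0.61 (so coincidence = 0.39), expected double-crossover frequency = 0.151 × 0.073 × 0.39 = 0.00430.
Expected number = 0.00430 × 2500 = 10.75 ≈ 11.

11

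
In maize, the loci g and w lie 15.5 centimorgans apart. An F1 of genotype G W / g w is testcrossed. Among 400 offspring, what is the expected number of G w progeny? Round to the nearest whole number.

31

A map distance of 15.5 centimorgans corresponds to a recombination frequency of 0.155.
The F1 is G W / g w, so G w is a recombinant gamete class with expected frequency r/2 = 0.155/2 = 0.0775.
Expected number = 0.0775 × 400 = 31.00 ≈ 31.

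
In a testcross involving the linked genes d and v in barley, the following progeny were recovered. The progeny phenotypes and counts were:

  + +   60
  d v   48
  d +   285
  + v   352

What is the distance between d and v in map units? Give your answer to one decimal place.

14.5 map units

The two most frequent classes, + v (352) and d + (285), are the parental types, so the F1 was + v / d +.
The recombinant classes are + + and d v: 60 + 48 = 108.
Recombination frequency = 108/745 = 0.1450 ≈ 14.5%, i.e. 14.5 map units.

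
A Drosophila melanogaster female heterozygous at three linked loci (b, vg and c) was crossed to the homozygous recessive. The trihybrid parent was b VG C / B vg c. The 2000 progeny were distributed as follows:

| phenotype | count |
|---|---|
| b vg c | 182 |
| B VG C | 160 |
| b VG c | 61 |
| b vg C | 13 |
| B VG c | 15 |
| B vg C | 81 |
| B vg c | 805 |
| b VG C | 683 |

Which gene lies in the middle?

vg

The two rarest classes, b vg C and B VG c, are the double crossovers. Comparing them with the parentals, only the vg allele has switched, so vg is the middle locus and the order is c – vg – b.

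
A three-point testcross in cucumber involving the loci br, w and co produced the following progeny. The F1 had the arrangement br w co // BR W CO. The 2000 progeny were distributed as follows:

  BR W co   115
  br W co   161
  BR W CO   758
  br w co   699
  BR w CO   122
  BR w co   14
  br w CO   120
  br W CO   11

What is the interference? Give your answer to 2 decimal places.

The two rarest classes, BR w co and br W CO, are the double crossovers. Comparing them with the parentals, only the br allele has switched, so br is the middle locus and the order is w – br – co.
w–br: (283 + 25)/2000 = 0.1540; br–co: (235 + 25)/2000 = 0.1300.
Expected DCO frequency = 0.1540 × 0.1300 ≈ 0.02002; observed = 25/2000 ≈ 0.01250.
Coefficient of coincidence = 0.01250/0.02002 ≈ 0.62; interference = 1 − 0.62 = 0.38.

0.38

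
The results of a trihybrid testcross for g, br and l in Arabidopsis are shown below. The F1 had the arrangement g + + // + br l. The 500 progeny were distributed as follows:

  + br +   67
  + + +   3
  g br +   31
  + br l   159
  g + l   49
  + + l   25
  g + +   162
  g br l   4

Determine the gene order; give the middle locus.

g

The two rarest classes, + + + and g br l, are the double crossovers. Comparing them with the parentals, only the g allele has switched, so g is the middle locus and the order is l – g – br.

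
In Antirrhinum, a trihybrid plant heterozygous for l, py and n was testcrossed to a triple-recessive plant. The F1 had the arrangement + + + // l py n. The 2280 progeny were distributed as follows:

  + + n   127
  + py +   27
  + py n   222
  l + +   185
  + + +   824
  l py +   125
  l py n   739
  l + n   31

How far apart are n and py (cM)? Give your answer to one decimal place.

13.6 cM

The two rarest classes, + py + and l + n, are the double crossovers. Comparing them with the parentals, only the py allele has switched, so py is the middle locus and the order is n – py – l.
Crossovers in the n–py interval produce the single-crossover classes + + n and l py + (127 + 125 = 252) plus the double crossovers (58).
RF(n–py) = (252 + 58) / 2280 = 310/2280 = 0.1360 → 13.6 cM.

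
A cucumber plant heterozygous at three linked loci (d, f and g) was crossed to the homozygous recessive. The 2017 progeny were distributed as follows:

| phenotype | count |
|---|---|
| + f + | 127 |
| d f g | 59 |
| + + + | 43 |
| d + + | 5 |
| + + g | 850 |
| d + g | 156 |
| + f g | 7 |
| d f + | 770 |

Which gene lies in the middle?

The two most frequent reciprocal classes, d f + and + + g, are the parental types, so the F1 was d f + / + + g.
The two rarest classes, d + + and + f g, are the double crossovers. Comparing them with the parentals, only the f allele has switched, so f is the middle locus and the order is d – f – g.

f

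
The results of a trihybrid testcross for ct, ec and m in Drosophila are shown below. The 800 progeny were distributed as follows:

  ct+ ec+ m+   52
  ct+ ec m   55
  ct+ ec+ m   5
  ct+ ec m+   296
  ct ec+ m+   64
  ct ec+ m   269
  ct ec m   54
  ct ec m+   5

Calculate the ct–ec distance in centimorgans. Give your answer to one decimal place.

14.5 centimorgans

The two most frequent reciprocal classes, ct ec+ m and ct+ ec m+, are the parental types, so the F1 was ct ec+ m / ct+ ec m+.
The two rarest classes, ct+ ec+ m and ct ec m+, are the double crossovers. Comparing them with the parentals, only the ct allele has switched, so ct is the middle locus and the order is ec – ct – m.
Crossovers in the ec–ct interval produce the single-crossover classes ct ec m and ct+ ec+ m+ (54 + 52 = 106) plus the double crossovers (10).
RF(ec–ct) = (106 + 10) / 800 = 116/800 = 0.1450 → 14.5 centimorgans.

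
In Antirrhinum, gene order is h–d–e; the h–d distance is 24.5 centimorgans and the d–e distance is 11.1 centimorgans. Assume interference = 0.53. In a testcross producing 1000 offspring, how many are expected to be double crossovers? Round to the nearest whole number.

Map distances give recombination frequencies of 0.245 and 0.111 for the two intervals.
With interference 0.53 (so coincidence = 0.47), expected double-crossover frequency = 0.245 × 0.111 × 0.47 = 0.01278.
Expected number = 0.01278 × 1000 = 12.78 ≈ 13.

13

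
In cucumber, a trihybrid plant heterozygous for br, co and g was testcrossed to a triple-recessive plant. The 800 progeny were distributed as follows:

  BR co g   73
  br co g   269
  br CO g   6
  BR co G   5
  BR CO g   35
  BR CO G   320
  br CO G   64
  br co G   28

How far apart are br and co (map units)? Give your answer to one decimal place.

The two most frequent reciprocal classes, br co g and BR CO G, are the parental types, so the F1 was br co g / BR CO G.
The two rarest classes, br CO g and BR co G, are the double crossovers. Comparing them with the parentals, only the co allele has switched, so co is the middle locus and the order is g – co – br.
Crossovers in the co–br interval produce the single-crossover classes BR co g and br CO G (73 + 64 = 137) plus the double crossovers (11).
RF(co–br) = (137 + 11) / 800 = 148/800 = 0.1850 → 18.5 map units.

18.5 map units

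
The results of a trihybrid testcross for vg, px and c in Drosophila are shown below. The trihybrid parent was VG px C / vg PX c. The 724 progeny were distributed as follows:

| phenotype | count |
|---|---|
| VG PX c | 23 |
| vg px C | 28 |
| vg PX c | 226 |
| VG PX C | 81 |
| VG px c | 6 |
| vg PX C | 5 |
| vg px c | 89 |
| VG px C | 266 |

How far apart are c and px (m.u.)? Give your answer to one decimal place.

25.0 m.u.

The two rarest classes, VG px c and vg PX C, are the double crossovers. Comparing them with the parentals, only the c allele has switched, so c is the middle locus and the order is px – c – vg.
Crossovers in the px–c interval produce the single-crossover classes VG PX C and vg px c (81 + 89 = 170) plus the double crossovers (11).
RF(px–c) = (170 + 11) / 724 = 181/724 = 0.2500 → 25.0 m.u.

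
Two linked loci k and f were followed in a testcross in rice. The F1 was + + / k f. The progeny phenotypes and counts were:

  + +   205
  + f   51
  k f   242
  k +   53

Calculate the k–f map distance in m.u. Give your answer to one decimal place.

The recombinant classes are + f and k +: 51 + 53 = 104.
Recombination frequency = 104/551 = 0.1887 ≈ 18.9%, i.e. 18.9 m.u.

18.9 m.u.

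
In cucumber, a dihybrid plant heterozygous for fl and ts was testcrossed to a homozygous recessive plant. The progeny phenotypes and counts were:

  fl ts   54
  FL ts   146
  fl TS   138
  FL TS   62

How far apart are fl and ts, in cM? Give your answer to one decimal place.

29.0 cM

The two most frequent classes, FL ts (146) and fl TS (138), are the parental types, so the F1 was FL ts / fl TS.
The recombinant classes are FL TS and fl ts: 62 + 54 = 116.
Recombination frequency = 116/400 = 0.2900 ≈ 29.0%, i.e. 29.0 cM.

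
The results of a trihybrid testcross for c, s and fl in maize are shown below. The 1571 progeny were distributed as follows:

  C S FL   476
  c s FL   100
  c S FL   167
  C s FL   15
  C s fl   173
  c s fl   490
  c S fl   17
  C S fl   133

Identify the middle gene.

s

The two most frequent reciprocal classes, C S FL and c s fl, are the parental types, so the F1 was C S FL / c s fl.
The two rarest classes, C s FL and c S fl, are the double crossovers. Comparing them with the parentals, only the s allele has switched, so s is the middle locus and the order is fl – s – c.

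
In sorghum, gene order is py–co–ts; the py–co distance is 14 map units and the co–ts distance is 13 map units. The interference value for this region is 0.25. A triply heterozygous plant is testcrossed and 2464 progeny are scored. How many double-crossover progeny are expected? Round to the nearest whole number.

34

Map distances give recombination frequencies of 0.140 and 0.130 for the two intervals.
With interference 0.25 (so coincidence = 0.75), expected double-crossover frequency = 0.140 × 0.130 × 0.75 = 0.01365.
Expected number = 0.01365 × 2464 = 33.63 ≈ 34.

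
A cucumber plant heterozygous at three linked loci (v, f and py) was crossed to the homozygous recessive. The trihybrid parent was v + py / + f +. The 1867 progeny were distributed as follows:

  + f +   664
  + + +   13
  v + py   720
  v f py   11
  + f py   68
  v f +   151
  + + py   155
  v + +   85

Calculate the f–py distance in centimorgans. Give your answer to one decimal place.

The two rarest classes, v f py and + + +, are the double crossovers. Comparing them with the parentals, only the f allele has switched, so f is the middle locus and the order is v – f – py.
Crossovers in the f–py interval produce the single-crossover classes v + + and + f py (85 + 68 = 153) plus the double crossovers (24).
RF(f–py) = (153 + 24) / 1867 = 177/1867 = 0.0948 → 9.5 centimorgans.

9.5 centimorgans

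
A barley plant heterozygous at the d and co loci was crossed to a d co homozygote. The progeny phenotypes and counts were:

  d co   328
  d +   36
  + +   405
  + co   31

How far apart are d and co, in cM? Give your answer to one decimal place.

The two most frequent classes, + + (405) and d co (328), are the parental types, so the F1 was + + / d co.
The recombinant classes are + co and d +: 31 + 36 = 67.
Recombination frequency = 67/800 = 0.0838 ≈ 8.4%, i.e. 8.4 cM.

8.4 cM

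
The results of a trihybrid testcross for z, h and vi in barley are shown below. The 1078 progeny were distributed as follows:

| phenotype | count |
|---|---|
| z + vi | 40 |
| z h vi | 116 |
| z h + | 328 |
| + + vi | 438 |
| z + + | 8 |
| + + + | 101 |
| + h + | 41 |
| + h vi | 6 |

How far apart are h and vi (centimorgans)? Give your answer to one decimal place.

The two most frequent reciprocal classes, + + vi and z h +, are the parental types, so the F1 was + + vi / z h +.
The two rarest classes, + h vi and z + +, are the double crossovers. Comparing them with the parentals, only the h allele has switched, so h is the middle locus and the order is vi – h – z.
Crossovers in the vi–h interval produce the single-crossover classes + + + and z h vi (101 + 116 = 217) plus the double crossovers (14).
RF(vi–h) = (217 + 14) / 1078 = 231/1078 = 0.2143 → 21.4 centimorgans.

21.4 centimorgans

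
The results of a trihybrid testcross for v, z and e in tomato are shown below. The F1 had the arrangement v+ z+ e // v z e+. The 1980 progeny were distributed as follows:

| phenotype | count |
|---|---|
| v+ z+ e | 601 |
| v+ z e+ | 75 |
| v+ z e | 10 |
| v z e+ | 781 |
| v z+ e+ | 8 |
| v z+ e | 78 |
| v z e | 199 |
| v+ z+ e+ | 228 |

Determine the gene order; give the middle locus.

z

The two rarest classes, v+ z e and v z+ e+, are the double crossovers. Comparing them with the parentals, only the z allele has switched, so z is the middle locus and the order is v – z – e.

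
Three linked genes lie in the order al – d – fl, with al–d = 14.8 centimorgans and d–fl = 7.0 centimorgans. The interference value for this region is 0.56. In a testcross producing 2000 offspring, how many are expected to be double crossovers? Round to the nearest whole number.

9

Map distances give recombination frequencies of 0.148 and 0.070 for the two intervals.
With interference 0.56 (so coincidence = 0.44), expected double-crossover frequency = 0.148 × 0.070 × 0.44 = 0.00456.
Expected number = 0.00456 × 2000 = 9.12 ≈ 9.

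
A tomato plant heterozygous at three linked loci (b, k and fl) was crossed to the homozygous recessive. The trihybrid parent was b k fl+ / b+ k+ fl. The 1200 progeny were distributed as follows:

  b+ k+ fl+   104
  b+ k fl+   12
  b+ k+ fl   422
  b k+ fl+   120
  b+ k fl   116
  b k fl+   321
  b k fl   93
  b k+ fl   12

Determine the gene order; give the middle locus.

The two rarest classes, b+ k fl+ and b k+ fl, are the double crossovers. Comparing them with the parentals, only the b allele has switched, so b is the middle locus and the order is k – b – fl.

b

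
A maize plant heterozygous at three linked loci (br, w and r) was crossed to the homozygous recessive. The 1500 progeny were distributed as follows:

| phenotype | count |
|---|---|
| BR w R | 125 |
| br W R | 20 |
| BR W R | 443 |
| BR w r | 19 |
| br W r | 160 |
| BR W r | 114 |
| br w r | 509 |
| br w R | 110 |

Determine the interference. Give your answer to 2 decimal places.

The two most frequent reciprocal classes, BR W R and br w r, are the parental types, so the F1 was BR W R / br w r.
The two rarest classes, br W R and BR w r, are the double crossovers. Comparing them with the parentals, only the br allele has switched, so br is the middle locus and the order is w – br – r.
w–br: (285 + 39)/1500 = 0.2160; br–r: (224 + 39)/1500 = 0.1753.
Expected DCO frequency = 0.2160 × 0.1753 ≈ 0.03786; observed = 39/1500 ≈ 0.02600.
Coefficient of coincidence = 0.02600/0.03786 ≈ 0.69; interference = 1 − 0.69 = 0.31.

0.31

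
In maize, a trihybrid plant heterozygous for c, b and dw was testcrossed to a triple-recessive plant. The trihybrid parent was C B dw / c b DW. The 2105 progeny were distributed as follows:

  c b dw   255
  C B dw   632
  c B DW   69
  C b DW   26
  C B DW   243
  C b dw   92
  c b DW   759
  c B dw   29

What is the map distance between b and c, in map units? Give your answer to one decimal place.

10.3 map units

The two rarest classes, c B dw and C b DW, are the double crossovers. Comparing them with the parentals, only the c allele has switched, so c is the middle locus and the order is b – c – dw.
Crossovers in the b–c interval produce the single-crossover classes C b dw and c B DW (92 + 69 = 161) plus the double crossovers (55).
RF(b–c) = (161 + 55) / 2105 = 216/2105 = 0.1026 → 10.3 map units.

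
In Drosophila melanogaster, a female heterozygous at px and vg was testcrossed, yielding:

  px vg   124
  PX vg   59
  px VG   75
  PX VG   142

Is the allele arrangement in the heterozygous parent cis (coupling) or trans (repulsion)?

The two most frequent classes are PX VG (142) and px vg (124); these are the parental (non-recombinant) types.
So the F1 carried PX VG on one chromosome and px vg on the other — the recessive alleles are on the same chromosome (cis / coupling).

cis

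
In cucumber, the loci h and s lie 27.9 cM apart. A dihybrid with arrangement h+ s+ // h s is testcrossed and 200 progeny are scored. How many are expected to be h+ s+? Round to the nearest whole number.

A map distance of 27.9 cM corresponds to a recombination frequency of 0.279.
The F1 is h+ s+ / h s, so h+ s+ is a parental gamete class with expected frequency (1 − r)/2 = 0.721/2 = 0.3605.
Expected number = 0.3605 × 200 = 72.10 ≈ 72.

72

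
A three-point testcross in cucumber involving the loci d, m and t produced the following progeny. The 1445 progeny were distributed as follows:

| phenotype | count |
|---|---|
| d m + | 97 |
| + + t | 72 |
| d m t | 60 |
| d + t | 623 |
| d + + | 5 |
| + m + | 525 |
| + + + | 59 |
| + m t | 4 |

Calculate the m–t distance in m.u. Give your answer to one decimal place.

The two most frequent reciprocal classes, + m + and d + t, are the parental types, so the F1 was + m + / d + t.
The two rarest classes, + m t and d + +, are the double crossovers. Comparing them with the parentals, only the t allele has switched, so t is the middle locus and the order is m – t – d.
Crossovers in the m–t interval produce the single-crossover classes + + + and d m t (59 + 60 = 119) plus the double crossovers (9).
RF(m–t) = (119 + 9) / 1445 = 128/1445 = 0.0886 → 8.9 m.u.

8.9 m.u.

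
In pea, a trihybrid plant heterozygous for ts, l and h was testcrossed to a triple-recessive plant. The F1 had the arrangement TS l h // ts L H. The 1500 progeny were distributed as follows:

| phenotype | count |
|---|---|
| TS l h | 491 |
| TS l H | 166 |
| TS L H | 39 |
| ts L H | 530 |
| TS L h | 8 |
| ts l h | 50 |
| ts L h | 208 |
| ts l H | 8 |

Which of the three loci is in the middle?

l

The two rarest classes, TS L h and ts l H, are the double crossovers. Comparing them with the parentals, only the l allele has switched, so l is the middle locus and the order is ts – l – h.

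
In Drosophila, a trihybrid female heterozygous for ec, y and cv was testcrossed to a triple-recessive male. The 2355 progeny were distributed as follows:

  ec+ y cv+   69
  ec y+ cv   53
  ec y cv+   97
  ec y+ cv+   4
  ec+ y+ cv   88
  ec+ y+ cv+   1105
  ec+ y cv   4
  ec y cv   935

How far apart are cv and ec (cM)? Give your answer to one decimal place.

The two most frequent reciprocal classes, ec+ y+ cv+ and ec y cv, are the parental types, so the F1 was ec+ y+ cv+ / ec y cv.
The two rarest classes, ec y+ cv+ and ec+ y cv, are the double crossovers. Comparing them with the parentals, only the ec allele has switched, so ec is the middle locus and the order is y – ec – cv.
Crossovers in the ec–cv interval produce the single-crossover classes ec+ y+ cv and ec y cv+ (88 + 97 = 185) plus the double crossovers (8).
RF(ec–cv) = (185 + 8) / 2355 = 193/2355 = 0.0820 → 8.2 cM.

8.2 cM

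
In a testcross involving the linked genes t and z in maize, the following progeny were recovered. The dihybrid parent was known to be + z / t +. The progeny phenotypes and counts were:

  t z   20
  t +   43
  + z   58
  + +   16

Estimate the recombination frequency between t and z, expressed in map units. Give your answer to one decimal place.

26.3 map units

The recombinant classes are + + and t z: 16 + 20 = 36.
Recombination frequency = 36/137 = 0.2628 ≈ 26.3%, i.e. 26.3 map units.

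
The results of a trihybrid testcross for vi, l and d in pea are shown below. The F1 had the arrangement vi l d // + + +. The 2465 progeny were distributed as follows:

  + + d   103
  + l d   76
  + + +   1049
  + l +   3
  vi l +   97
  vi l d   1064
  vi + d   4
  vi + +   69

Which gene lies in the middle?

The two rarest classes, vi + d and + l +, are the double crossovers. Comparing them with the parentals, only the l allele has switched, so l is the middle locus and the order is d – l – vi.

l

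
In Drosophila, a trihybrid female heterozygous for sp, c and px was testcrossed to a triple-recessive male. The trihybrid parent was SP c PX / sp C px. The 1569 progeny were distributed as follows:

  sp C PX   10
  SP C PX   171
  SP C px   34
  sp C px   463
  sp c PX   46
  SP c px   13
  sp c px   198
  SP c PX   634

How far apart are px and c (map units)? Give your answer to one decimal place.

25.0 map units

The two rarest classes, SP c px and sp C PX, are the double crossovers. Comparing them with the parentals, only the px allele has switched, so px is the middle locus and the order is sp – px – c.
Crossovers in the px–c interval produce the single-crossover classes SP C PX and sp c px (171 + 198 = 369) plus the double crossovers (23).
RF(px–c) = (369 + 23) / 1569 = 392/1569 = 0.2498 → 25.0 map units.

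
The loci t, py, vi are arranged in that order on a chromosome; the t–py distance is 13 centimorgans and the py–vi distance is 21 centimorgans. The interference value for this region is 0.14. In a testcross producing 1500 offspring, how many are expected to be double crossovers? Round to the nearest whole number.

Map distances give recombination frequencies of 0.130 and 0.210 for the two intervals.
With interference 0.14 (so coincidence = 0.86), expected double-crossover frequency = 0.130 × 0.210 × 0.86 = 0.02348.
Expected number = 0.02348 × 1500 = 35.22 ≈ 35.

35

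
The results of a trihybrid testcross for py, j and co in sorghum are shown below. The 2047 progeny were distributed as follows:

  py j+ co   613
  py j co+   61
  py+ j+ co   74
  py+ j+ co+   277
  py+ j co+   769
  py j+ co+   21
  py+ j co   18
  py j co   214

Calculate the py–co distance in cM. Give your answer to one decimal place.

The two most frequent reciprocal classes, py+ j co+ and py j+ co, are the parental types, so the F1 was py+ j co+ / py j+ co.
The two rarest classes, py+ j co and py j+ co+, are the double crossovers. Comparing them with the parentals, only the co allele has switched, so co is the middle locus and the order is py – co – j.
Crossovers in the py–co interval produce the single-crossover classes py j co+ and py+ j+ co (61 + 74 = 135) plus the double crossovers (39).
RF(py–co) = (135 + 39) / 2047 = 174/2047 = 0.0850 → 8.5 cM.

8.5 cM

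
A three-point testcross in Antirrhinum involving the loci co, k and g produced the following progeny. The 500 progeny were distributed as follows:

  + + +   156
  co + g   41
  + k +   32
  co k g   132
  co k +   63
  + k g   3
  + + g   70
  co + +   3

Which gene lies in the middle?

co

The two most frequent reciprocal classes, co k g and + + +, are the parental types, so the F1 was co k g / + + +.
The two rarest classes, + k g and co + +, are the double crossovers. Comparing them with the parentals, only the co allele has switched, so co is the middle locus and the order is g – co – k.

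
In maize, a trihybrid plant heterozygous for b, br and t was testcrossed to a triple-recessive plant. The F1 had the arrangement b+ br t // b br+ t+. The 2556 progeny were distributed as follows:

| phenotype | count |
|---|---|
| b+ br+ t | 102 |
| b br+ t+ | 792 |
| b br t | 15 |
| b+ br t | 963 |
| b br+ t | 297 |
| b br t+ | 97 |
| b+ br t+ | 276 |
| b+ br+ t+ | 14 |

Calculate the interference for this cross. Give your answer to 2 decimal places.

The two rarest classes, b br t and b+ br+ t+, are the double crossovers. Comparing them with the parentals, only the b allele has switched, so b is the middle locus and the order is t – b – br.
t–b: (573 + 29)/2556 = 0.2355; b–br: (199 + 29)/2556 = 0.0892.
Expected DCO frequency = 0.2355 × 0.0892 ≈ 0.02101; observed = 29/2556 ≈ 0.01135.
Coefficient of coincidence = 0.01135/0.02101 ≈ 0.54; interference = 1 − 0.54 = 0.46.

0.46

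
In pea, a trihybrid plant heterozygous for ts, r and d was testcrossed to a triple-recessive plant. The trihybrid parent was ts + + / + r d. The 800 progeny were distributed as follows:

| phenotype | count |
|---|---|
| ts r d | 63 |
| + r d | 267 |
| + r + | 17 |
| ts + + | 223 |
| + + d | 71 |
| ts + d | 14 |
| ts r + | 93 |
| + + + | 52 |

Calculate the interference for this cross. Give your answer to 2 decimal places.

0.13

The two rarest classes, ts + d and + r +, are the double crossovers. Comparing them with the parentals, only the d allele has switched, so d is the middle locus and the order is ts – d – r.
ts–d: (115 + 31)/800 = 0.1825; d–r: (164 + 31)/800 = 0.2437.
Expected DCO frequency = 0.1825 × 0.2437 ≈ 0.04448; observed = 31/800 ≈ 0.03875.
Coefficient of coincidence = 0.03875/0.04448 ≈ 0.87; interference = 1 − 0.87 = 0.13.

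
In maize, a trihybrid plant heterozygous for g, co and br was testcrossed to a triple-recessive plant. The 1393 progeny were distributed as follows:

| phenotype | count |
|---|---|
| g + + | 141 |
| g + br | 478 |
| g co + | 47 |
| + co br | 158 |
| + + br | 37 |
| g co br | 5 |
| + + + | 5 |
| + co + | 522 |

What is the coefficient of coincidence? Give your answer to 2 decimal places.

The two most frequent reciprocal classes, + co + and g + br, are the parental types, so the F1 was + co + / g + br.
The two rarest classes, + + + and g co br, are the double crossovers. Comparing them with the parentals, only the co allele has switched, so co is the middle locus and the order is g – co – br.
g–co: (84 + 10)/1393 = 0.0675; co–br: (299 + 10)/1393 = 0.2218.
Expected DCO frequency = 0.0675 × 0.2218 ≈ 0.01497; observed = 10/1393 ≈ 0.00718.
Coefficient of coincidence = 0.00718/0.01497 ≈ 0.48.

0.48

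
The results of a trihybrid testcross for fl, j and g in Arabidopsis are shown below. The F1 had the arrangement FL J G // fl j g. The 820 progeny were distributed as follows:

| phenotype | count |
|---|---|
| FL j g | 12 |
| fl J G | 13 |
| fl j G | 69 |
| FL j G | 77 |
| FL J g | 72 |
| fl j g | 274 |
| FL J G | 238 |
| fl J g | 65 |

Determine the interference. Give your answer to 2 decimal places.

0.26

The two rarest classes, fl J G and FL j g, are the double crossovers. Comparing them with the parentals, only the fl allele has switched, so fl is the middle locus and the order is j – fl – g.
j–fl: (142 + 25)/820 = 0.2037; fl–g: (141 + 25)/820 = 0.2024.
Expected DCO frequency = 0.2037 × 0.2024 ≈ 0.04123; observed = 25/820 ≈ 0.03049.
Coefficient of coincidence = 0.03049/0.04123 ≈ 0.74; interference = 1 − 0.74 = 0.26.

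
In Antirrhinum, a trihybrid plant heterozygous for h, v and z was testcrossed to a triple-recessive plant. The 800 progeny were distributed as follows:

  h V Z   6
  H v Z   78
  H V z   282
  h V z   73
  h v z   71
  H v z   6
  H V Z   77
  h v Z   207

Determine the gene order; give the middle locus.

v

The two most frequent reciprocal classes, h v Z and H V z, are the parental types, so the F1 was h v Z / H V z.
The two rarest classes, h V Z and H v z, are the double crossovers. Comparing them with the parentals, only the v allele has switched, so v is the middle locus and the order is h – v – z.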